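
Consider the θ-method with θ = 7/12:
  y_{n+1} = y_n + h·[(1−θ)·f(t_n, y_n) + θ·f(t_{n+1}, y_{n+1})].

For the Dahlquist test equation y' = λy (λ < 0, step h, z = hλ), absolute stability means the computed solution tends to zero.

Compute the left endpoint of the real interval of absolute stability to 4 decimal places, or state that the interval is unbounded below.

(−∞, 0) — no finite endpoint.

On y'=λy, z=hλ:
  y_{n+1} = y_n + z·[5/12·y_n + 7/12·y_{n+1}] ⇒ (1 − 7/12z)y_{n+1} = (1 + 5/12z)y_n
  ⇒ R(z) = (1 + 5/12z)/(1 − 7/12z).

Need |R(x)|<1, x<0.
x=-0.58: |R|=0.5666
x=-2: |R|=0.0769
x=-10: |R|=0.4634
x=-100: |R|=0.6854
θ=7/12≥1/2 ⇒ |1+5/12x|<|1−7/12x| ∀x<0 ⇒ stable on all of ℝ⁻.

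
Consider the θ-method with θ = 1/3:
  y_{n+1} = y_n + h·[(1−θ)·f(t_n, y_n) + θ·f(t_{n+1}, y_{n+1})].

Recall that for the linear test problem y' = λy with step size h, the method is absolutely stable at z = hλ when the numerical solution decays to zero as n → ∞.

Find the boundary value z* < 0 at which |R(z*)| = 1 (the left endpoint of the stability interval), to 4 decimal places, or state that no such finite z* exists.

Test eqn y'=λy, z=hλ:
  y_{n+1} = y_n + z·[2/3·y_n + 1/3·y_{n+1}] ⇒ (1 − 1/3z)y_{n+1} = (1 + 2/3z)y_n
  R(z) = (1 + 2/3z)/(1 − 1/3z).

Boundary: |R(x)|=1, x<0.
x=-1.14: |R|=0.1739
R=−1: 1+2/3x = −1+1/3x ⇒ -1/3x=2 ⇒ x=2/(-1/3)=-6.0000
Confirm numerically:
  x=-5.883: |R|=0.98683 <1
  x=-5.146: |R|=0.89516 <1
  x=-4.965: |R|=0.87006 <1
  x=-3.164: |R|=0.53991 <1
  x=-6.270: |R|=1.02913 >1
  x=-6.140: |R|=1.01532 >1
  x=-6.083: |R|=1.00914 >1
Interval (-6.0000, 0).

left endpoint -6.0000.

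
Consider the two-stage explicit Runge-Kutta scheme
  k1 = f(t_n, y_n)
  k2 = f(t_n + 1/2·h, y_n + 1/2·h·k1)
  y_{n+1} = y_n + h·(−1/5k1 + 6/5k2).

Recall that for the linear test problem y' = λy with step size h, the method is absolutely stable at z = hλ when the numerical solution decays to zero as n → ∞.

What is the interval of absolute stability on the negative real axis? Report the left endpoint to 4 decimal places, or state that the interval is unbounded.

With y'=λy (z=hλ):
  k1=λy_n ⇒ h·k1=z·y_n;  k2=λ(1+1/2z)y_n ⇒ h·k2=z(1+1/2z)y_n
  y_{n+1}/y_n = 1 − 1/5z + 6/5z(1+1/2z) = 1 + z + 3/5z²
  Hence R(z) = 1 + z + 3/5z².

Solve |R(x)|<1 on ℝ⁻.
x=-0.86: |R|=0.5838
R=1: x+3/5x²=0 ⇒ x=−5/3=-1.6667; min R=1−1/(4·3/5)=0.5833>−1
Confirm numerically:
  x=-1.620: |R|=0.95464 <1
  x=-1.200: |R|=0.66400 <1
  x=-1.161: |R|=0.64775 <1
  x=-2.233: |R|=1.75877 >1
  x=-1.842: |R|=1.19378 >1
So |R|<1 on (-1.6667, 0).

(-1.6667, 0).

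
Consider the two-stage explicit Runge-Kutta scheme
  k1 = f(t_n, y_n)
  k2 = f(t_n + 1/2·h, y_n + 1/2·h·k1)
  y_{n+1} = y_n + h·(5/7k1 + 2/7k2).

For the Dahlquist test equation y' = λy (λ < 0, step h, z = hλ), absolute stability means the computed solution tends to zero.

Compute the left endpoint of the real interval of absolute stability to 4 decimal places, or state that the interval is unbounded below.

Set f=λy, z=hλ:
  k1=λy_n ⇒ h·k1=z·y_n;  k2=λ(1+1/2z)y_n ⇒ h·k2=z(1+1/2z)y_n
  y_{n+1}/y_n = 1 + 5/7z + 2/7z(1+1/2z) = 1 + z + 1/7z²
  ⇒ R(z) = 1 + z + 1/7z².

Solve |R(x)|<1 on ℝ⁻.
x=-1.35: |R|=0.0896
R=1: x+1/7x²=0 ⇒ x=−7=-7.0000; min R=1−1/(4·1/7)=-0.7500>−1
Confirm numerically:
  x=-6.836: |R|=0.83984 <1
  x=-6.182: |R|=0.27759 <1
  x=-2.958: |R|=0.70803 <1
  x=-7.469: |R|=1.50042 >1
  x=-7.331: |R|=1.34665 >1
  x=-7.143: |R|=1.14592 >1
So |R|<1 on (-7.0000, 0).

z* = -7.0000.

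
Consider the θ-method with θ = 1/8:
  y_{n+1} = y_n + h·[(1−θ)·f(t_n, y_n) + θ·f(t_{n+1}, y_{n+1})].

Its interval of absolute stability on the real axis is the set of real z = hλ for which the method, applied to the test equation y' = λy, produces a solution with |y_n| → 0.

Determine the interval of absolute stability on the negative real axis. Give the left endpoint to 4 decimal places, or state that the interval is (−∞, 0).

Set f=λy, z=hλ:
  y_{n+1} = y_n + z·[7/8·y_n + 1/8·y_{n+1}] ⇒ (1 − 1/8z)y_{n+1} = (1 + 7/8z)y_n
  ⇒ R(z) = (1 + 7/8z)/(1 − 1/8z).

Need |R(x)|<1, x<0.
x=-1.59: |R|=0.3264
R=−1: 1+7/8x = −1+1/8x ⇒ -3/4x=2 ⇒ x=2/(-3/4)=-2.6667
Confirm numerically:
  x=-2.378: |R|=0.83311 <1
  x=-2.093: |R|=0.65897 <1
  x=-1.933: |R|=0.55683 <1
  x=-1.093: |R|=0.03838 <1
  x=-3.148: |R|=1.25906 >1
  x=-2.719: |R|=1.02929 >1
So |R|<1 on (-2.6667, 0).

(-2.6667, 0).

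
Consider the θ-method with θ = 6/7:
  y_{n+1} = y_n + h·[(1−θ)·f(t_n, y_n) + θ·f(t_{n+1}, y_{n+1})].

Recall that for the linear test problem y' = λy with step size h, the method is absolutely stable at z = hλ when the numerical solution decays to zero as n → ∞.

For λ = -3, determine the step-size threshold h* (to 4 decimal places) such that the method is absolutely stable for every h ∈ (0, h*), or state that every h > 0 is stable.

Set f=λy, z=hλ:
  y_{n+1} = y_n + z·[1/7·y_n + 6/7·y_{n+1}] ⇒ (1 − 6/7z)y_{n+1} = (1 + 1/7z)y_n
  Hence R(z) = (1 + 1/7z)/(1 − 6/7z).

Find x<0 with |R(x)|<1.
x=-0.72: |R|=0.5548
x=-2: |R|=0.2632
x=-10: |R|=0.0448
x=-100: |R|=0.1532
θ=6/7≥1/2 ⇒ |1+1/7x|<|1−6/7x| ∀x<0 ⇒ unbounded interval.

unbounded; (−∞, 0). Any h>0 works for λ=-3.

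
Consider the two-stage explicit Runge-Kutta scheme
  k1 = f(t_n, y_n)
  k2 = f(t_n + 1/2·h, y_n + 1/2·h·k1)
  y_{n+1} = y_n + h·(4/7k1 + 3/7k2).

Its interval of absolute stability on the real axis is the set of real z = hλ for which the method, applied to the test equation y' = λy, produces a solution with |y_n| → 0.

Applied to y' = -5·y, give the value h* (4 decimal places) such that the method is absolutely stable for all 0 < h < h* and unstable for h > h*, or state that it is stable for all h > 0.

Set f=λy, z=hλ:
  k1=λy_n ⇒ h·k1=z·y_n;  k2=λ(1+1/2z)y_n ⇒ h·k2=z(1+1/2z)y_n
  y_{n+1}/y_n = 1 + 4/7z + 3/7z(1+1/2z) = 1 + z + 3/14z²
  ⇒ R(z) = 1 + z + 3/14z².

Boundary: |R(x)|=1, x<0.
x=-0.58: |R|=0.4921
R=1: x+3/14x²=0 ⇒ x=−14/3=-4.6667; min R=1−1/(4·3/14)=-0.1667>−1
Confirm numerically:
  x=-4.186: |R|=0.56884 <1
  x=-4.063: |R|=0.47442 <1
  x=-2.535: |R|=0.15795 <1
  x=-2.447: |R|=0.16390 <1
  x=-4.914: |R|=1.26044 >1
  x=-4.714: |R|=1.04781 >1
Stable set (-4.6667, 0).

(-4.6667,0); λ=-5 ⇒ h* = (14/3)/5 = 0.9333.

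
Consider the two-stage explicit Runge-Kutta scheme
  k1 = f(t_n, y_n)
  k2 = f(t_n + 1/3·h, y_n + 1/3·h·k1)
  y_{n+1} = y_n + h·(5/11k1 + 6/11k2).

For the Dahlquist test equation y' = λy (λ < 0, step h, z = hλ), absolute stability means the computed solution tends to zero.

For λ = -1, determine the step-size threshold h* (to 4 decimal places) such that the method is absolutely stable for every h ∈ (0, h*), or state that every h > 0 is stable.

(-5.5000,0); λ=-1 ⇒ h* = (11/2)/1 = 5.5000.

On y'=λy, z=hλ:
  k1=λy_n ⇒ h·k1=z·y_n;  k2=λ(1+1/3z)y_n ⇒ h·k2=z(1+1/3z)y_n
  y_{n+1}/y_n = 1 + 5/11z + 6/11z(1+1/3z) = 1 + z + 2/11z²
  Hence R(z) = 1 + z + 2/11z².

Solve |R(x)|<1 on ℝ⁻.
x=-0.66: |R|=0.4192
R=1: x+2/11x²=0 ⇒ x=−11/2=-5.5000; min R=1−1/(4·2/11)=-0.3750>−1
Confirm numerically:
  x=-4.874: |R|=0.44525 <1
  x=-3.733: |R|=0.19931 <1
  x=-3.130: |R|=0.34875 <1
  x=-2.341: |R|=0.34459 <1
  x=-6.090: |R|=1.65329 >1
  x=-5.861: |R|=1.38469 >1
  x=-5.783: |R|=1.29756 >1
So |R|<1 on (-5.5000, 0).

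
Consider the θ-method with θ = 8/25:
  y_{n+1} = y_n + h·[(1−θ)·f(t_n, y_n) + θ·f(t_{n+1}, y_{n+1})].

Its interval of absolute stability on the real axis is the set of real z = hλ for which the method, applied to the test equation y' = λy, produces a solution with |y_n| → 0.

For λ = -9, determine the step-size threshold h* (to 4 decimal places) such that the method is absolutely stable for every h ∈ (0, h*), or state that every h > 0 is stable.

Test eqn y'=λy, z=hλ:
  y_{n+1} = y_n + z·[17/25·y_n + 8/25·y_{n+1}] ⇒ (1 − 8/25z)y_{n+1} = (1 + 17/25z)y_n
  R(z) = (1 + 17/25z)/(1 − 8/25z).

Solve |R(x)|<1 on ℝ⁻.
x=-1.36: |R|=0.0524
R=−1: 1+17/25x = −1+8/25x ⇒ -9/25x=2 ⇒ x=2/(-9/25)=-5.5556
Confirm numerically:
  x=-5.337: |R|=0.97094 <1
  x=-5.243: |R|=0.95798 <1
  x=-4.604: |R|=0.86150 <1
  x=-3.072: |R|=0.54914 <1
  x=-5.925: |R|=1.04593 >1
  x=-5.818: |R|=1.03301 >1
  x=-5.726: |R|=1.02166 >1
Interval (-5.5556, 0).

(-5.5556,0); λ=-9 ⇒ h* = (50/9)/9 = 0.6173.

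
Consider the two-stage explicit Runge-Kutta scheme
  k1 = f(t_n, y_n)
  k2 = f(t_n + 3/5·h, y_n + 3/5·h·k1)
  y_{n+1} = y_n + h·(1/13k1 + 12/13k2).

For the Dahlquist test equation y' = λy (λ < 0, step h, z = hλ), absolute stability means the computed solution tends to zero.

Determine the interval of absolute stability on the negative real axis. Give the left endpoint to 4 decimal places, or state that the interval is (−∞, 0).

(-1.8056, 0).

On y'=λy, z=hλ:
  k1=λy_n ⇒ h·k1=z·y_n;  k2=λ(1+3/5z)y_n ⇒ h·k2=z(1+3/5z)y_n
  y_{n+1}/y_n = 1 + 1/13z + 12/13z(1+3/5z) = 1 + z + 36/65z²
  so R(z) = 1 + z + 36/65z².

Solve |R(x)|<1 on ℝ⁻.
x=-0.49: |R|=0.6430
R=1: x+36/65x²=0 ⇒ x=−65/36=-1.8056; min R=1−1/(4·36/65)=0.5486>−1
Confirm numerically:
  x=-1.735: |R|=0.93220 <1
  x=-1.472: |R|=0.72806 <1
  x=-1.326: |R|=0.64781 <1
  x=-2.332: |R|=1.67994 >1
  x=-1.830: |R|=1.02478 >1
Stable set (-1.8056, 0).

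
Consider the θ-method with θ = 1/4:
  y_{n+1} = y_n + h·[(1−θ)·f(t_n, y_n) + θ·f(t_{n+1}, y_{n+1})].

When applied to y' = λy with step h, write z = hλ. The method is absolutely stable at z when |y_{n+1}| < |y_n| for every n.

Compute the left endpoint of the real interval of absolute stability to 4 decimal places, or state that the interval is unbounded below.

Test eqn y'=λy, z=hλ:
  y_{n+1} = y_n + z·[3/4·y_n + 1/4·y_{n+1}] ⇒ (1 − 1/4z)y_{n+1} = (1 + 3/4z)y_n
  so R(z) = (1 + 3/4z)/(1 − 1/4z).

Boundary: |R(x)|=1, x<0.
x=-1.42: |R|=0.0480
R=−1: 1+3/4x = −1+1/4x ⇒ -1/2x=2 ⇒ x=2/(-1/2)=-4.0000
Confirm numerically:
  x=-3.232: |R|=0.78761 <1
  x=-2.813: |R|=0.65155 <1
  x=-2.693: |R|=0.60944 <1
  x=-1.741: |R|=0.21303 <1
  x=-4.571: |R|=1.13324 >1
  x=-4.245: |R|=1.05943 >1
  x=-4.204: |R|=1.04973 >1
So |R|<1 on (-4.0000, 0).

left endpoint -4.0000.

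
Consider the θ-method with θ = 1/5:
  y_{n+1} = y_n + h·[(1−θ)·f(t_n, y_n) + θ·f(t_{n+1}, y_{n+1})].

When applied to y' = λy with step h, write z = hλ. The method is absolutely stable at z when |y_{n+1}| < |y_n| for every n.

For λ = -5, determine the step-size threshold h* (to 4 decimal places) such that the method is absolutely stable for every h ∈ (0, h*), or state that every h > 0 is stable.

With y'=λy (z=hλ):
  y_{n+1} = y_n + z·[4/5·y_n + 1/5·y_{n+1}] ⇒ (1 − 1/5z)y_{n+1} = (1 + 4/5z)y_n
  so R(z) = (1 + 4/5z)/(1 − 1/5z).

Need |R(x)|<1, x<0.
x=-0.72: |R|=0.3706
R=−1: 1+4/5x = −1+1/5x ⇒ -3/5x=2 ⇒ x=2/(-3/5)=-3.3333
Confirm numerically:
  x=-2.626: |R|=0.72174 <1
  x=-1.857: |R|=0.35409 <1
  x=-1.607: |R|=0.21613 <1
  x=-1.409: |R|=0.09924 <1
  x=-3.873: |R|=1.18246 >1
  x=-3.453: |R|=1.04247 >1
Stable set (-3.3333, 0).

(-3.3333,0); λ=-5 ⇒ h* = (10/3)/5 = 0.6667.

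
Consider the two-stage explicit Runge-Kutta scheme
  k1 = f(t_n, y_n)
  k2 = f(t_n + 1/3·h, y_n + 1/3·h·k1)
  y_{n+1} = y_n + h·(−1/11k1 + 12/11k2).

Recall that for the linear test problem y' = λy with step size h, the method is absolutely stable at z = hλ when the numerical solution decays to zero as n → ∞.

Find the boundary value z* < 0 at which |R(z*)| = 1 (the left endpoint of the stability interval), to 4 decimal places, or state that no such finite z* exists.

left endpoint -2.7500.

Set f=λy, z=hλ:
  k1=λy_n ⇒ h·k1=z·y_n;  k2=λ(1+1/3z)y_n ⇒ h·k2=z(1+1/3z)y_n
  y_{n+1}/y_n = 1 − 1/11z + 12/11z(1+1/3z) = 1 + z + 4/11z²
  Hence R(z) = 1 + z + 4/11z².

Solve |R(x)|<1 on ℝ⁻.
x=-1.26: |R|=0.3173
R=1: x+4/11x²=0 ⇒ x=−11/4=-2.7500; min R=1−1/(4·4/11)=0.3125>−1
Confirm numerically:
  x=-2.631: |R|=0.88615 <1
  x=-1.625: |R|=0.33523 <1
  x=-1.201: |R|=0.32351 <1
  x=-3.111: |R|=1.40839 >1
  x=-2.946: |R|=1.20997 >1
  x=-2.781: |R|=1.03135 >1
So |R|<1 on (-2.7500, 0).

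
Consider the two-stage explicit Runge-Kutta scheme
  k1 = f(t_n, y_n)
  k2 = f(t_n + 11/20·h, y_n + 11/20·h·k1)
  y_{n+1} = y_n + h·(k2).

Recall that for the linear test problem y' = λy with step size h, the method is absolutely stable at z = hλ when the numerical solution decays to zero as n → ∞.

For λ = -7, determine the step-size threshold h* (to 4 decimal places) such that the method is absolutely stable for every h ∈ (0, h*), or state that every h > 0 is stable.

(-1.8182,0); λ=-7 ⇒ h* = (20/11)/7 = 0.2597.

Test eqn y'=λy, z=hλ:
  k1=λy_n ⇒ h·k1=z·y_n;  k2=λ(1+11/20z)y_n ⇒ h·k2=z(1+11/20z)y_n
  y_{n+1}/y_n = 1 + z(1+11/20z) = 1 + z + 11/20z²
  ⇒ R(z) = 1 + z + 11/20z².

Find x<0 with |R(x)|<1.
x=-1.65: |R|=0.8474
R=1: x+11/20x²=0 ⇒ x=−20/11=-1.8182; min R=1−1/(4·11/20)=0.5455>−1
Confirm numerically:
  x=-1.513: |R|=0.74604 <1
  x=-1.339: |R|=0.64711 <1
  x=-1.098: |R|=0.56508 <1
  x=-0.972: |R|=0.54763 <1
  x=-2.362: |R|=1.70647 >1
  x=-2.214: |R|=1.48199 >1
  x=-2.105: |R|=1.33206 >1
Interval (-1.8182, 0).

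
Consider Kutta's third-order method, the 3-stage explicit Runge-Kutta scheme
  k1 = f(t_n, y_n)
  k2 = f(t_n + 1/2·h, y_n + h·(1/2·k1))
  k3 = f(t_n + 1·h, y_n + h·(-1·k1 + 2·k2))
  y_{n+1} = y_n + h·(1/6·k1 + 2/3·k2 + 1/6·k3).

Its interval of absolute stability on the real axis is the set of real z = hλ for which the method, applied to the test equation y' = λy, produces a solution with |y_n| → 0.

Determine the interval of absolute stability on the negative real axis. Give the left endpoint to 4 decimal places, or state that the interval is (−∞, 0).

z∈(-2.5127,0).

With y'=λy (z=hλ):
  order 3, 3-stage ⇒ R(z)=1+z+z^2/2+z^3/6
  (e.g. R(-1.41)=0.11685, |R|=0.11685)

Solve |R(x)|<1 on ℝ⁻.
x=-1.41: |R|=0.1168
|R(-1.59)|=0.0041 |R(-0.92)|=0.3734 |R(-0.54)|=0.5796
Bisect:
  x_lo=-3.1255 |R|=2.3298  x_hi=-0.2468 |R|=0.7811
  mid=-1.68615 |R|=0.06359 →hi
  mid=-2.40583 |R|=0.83265 →hi
  mid=-2.76566 |R|=1.46693 →lo
  mid=-2.58575 |R|=1.12412 →lo
  mid=-2.49579 |R|=0.97233 →hi
  mid=-2.54077 |R|=1.04667 →lo
  mid=-2.51828 |R|=1.00912 →lo
  mid=-2.50703 |R|=0.99063 →hi
  ...
  [-2.51283,-2.51265] ⇒ x*=-2.5127
Interval (-2.5127, 0).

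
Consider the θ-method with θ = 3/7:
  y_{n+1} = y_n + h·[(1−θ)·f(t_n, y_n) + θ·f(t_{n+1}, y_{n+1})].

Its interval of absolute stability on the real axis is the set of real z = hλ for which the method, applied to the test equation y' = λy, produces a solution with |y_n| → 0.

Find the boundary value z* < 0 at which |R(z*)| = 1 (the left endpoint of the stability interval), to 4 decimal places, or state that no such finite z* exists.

z* = -14.0000.

Test eqn y'=λy, z=hλ:
  y_{n+1} = y_n + z·[4/7·y_n + 3/7·y_{n+1}] ⇒ (1 − 3/7z)y_{n+1} = (1 + 4/7z)y_n
  ⇒ R(z) = (1 + 4/7z)/(1 − 3/7z).

Need |R(x)|<1, x<0.
x=-0.66: |R|=0.4855
R=−1: 1+4/7x = −1+3/7x ⇒ -1/7x=2 ⇒ x=2/(-1/7)=-14.0000
Confirm numerically:
  x=-6.483: |R|=0.71579 <1
  x=-6.371: |R|=0.70785 <1
  x=-5.619: |R|=0.64870 <1
  x=-14.193: |R|=1.00389 >1
  x=-14.161: |R|=1.00325 >1
Stable set (-14.0000, 0).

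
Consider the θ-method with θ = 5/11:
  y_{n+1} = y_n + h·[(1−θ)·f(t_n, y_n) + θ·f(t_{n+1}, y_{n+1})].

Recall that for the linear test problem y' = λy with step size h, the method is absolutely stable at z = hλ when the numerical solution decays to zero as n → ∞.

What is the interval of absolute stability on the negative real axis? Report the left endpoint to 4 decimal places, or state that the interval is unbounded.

With y'=λy (z=hλ):
  y_{n+1} = y_n + z·[6/11·y_n + 5/11·y_{n+1}] ⇒ (1 − 5/11z)y_{n+1} = (1 + 6/11z)y_n
  ⇒ R(z) = (1 + 6/11z)/(1 − 5/11z).

Boundary: |R(x)|=1, x<0.
x=-0.91: |R|=0.3563
R=−1: 1+6/11x = −1+5/11x ⇒ -1/11x=2 ⇒ x=2/(-1/11)=-22.0000
Confirm numerically:
  x=-21.930: |R|=0.99942 <1
  x=-14.854: |R|=0.91620 <1
  x=-13.044: |R|=0.88250 <1
  x=-22.592: |R|=1.00478 >1
  x=-22.137: |R|=1.00113 >1
So |R|<1 on (-22.0000, 0).

z∈(-22.0000,0).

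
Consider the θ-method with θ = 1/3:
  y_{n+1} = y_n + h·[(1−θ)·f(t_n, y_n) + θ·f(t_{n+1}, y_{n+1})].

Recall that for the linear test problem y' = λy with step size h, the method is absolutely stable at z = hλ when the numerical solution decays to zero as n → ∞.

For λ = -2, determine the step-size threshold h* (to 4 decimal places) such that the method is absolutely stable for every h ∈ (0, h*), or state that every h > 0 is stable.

Test eqn y'=λy, z=hλ:
  y_{n+1} = y_n + z·[2/3·y_n + 1/3·y_{n+1}] ⇒ (1 − 1/3z)y_{n+1} = (1 + 2/3z)y_n
  so R(z) = (1 + 2/3z)/(1 − 1/3z).

Solve |R(x)|<1 on ℝ⁻.
x=-0.47: |R|=0.5937
R=−1: 1+2/3x = −1+1/3x ⇒ -1/3x=2 ⇒ x=2/(-1/3)=-6.0000
Confirm numerically:
  x=-5.849: |R|=0.98294 <1
  x=-3.826: |R|=0.68151 <1
  x=-2.503: |R|=0.36453 <1
  x=-6.340: |R|=1.03640 >1
  x=-6.246: |R|=1.02661 >1
Stable set (-6.0000, 0).

(-6.0000,0); λ=-2 ⇒ h* = (6)/2 = 3.0000.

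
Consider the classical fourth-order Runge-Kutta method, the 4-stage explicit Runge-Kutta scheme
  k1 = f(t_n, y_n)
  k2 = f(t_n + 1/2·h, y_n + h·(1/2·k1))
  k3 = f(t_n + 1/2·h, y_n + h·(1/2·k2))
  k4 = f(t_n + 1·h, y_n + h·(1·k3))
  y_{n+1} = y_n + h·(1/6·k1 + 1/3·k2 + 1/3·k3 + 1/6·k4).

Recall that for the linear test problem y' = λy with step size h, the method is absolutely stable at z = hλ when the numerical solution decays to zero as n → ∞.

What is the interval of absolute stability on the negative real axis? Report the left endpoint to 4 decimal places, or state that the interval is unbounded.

(-2.7853, 0).

With y'=λy (z=hλ):
  order 4, 4-stage ⇒ R(z)=1+z+z^2/2+z^3/6+z^4/24
  (e.g. R(-0.9)=0.41084, |R|=0.41084)

Find x<0 with |R(x)|<1.
x=-0.9: |R|=0.4108
|R(-2.72)|=0.9059 |R(-2.44)|=0.5926 |R(-1.87)|=0.2981
Bisect:
  x_lo=-3.4282 |R|=2.4881  x_hi=-0.1445 |R|=0.8655
  mid=-1.78633 |R|=0.28340 →hi
  mid=-2.60725 |R|=0.76312 →hi
  mid=-3.01771 |R|=1.41082 →lo
  mid=-2.81248 |R|=1.04177 →lo
  mid=-2.70987 |R|=0.89211 →hi
  mid=-2.76117 |R|=0.96424 →hi
  mid=-2.78683 |R|=1.00232 →lo
  mid=-2.77400 |R|=0.98311 →hi
  mid=-2.78042 |R|=0.99267 →hi
  ...
  [-2.78543,-2.78523] ⇒ x*=-2.7853
Interval (-2.7853, 0).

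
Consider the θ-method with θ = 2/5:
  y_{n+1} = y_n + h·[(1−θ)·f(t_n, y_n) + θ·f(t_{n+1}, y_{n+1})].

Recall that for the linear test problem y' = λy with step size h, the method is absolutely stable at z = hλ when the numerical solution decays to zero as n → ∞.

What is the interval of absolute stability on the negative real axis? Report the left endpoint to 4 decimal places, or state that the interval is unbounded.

On y'=λy, z=hλ:
  y_{n+1} = y_n + z·[3/5·y_n + 2/5·y_{n+1}] ⇒ (1 − 2/5z)y_{n+1} = (1 + 3/5z)y_n
  so R(z) = (1 + 3/5z)/(1 − 2/5z).

Need |R(x)|<1, x<0.
x=-0.9: |R|=0.3382
R=−1: 1+3/5x = −1+2/5x ⇒ -1/5x=2 ⇒ x=2/(-1/5)=-10.0000
Confirm numerically:
  x=-9.345: |R|=0.97235 <1
  x=-8.423: |R|=0.92781 <1
  x=-7.432: |R|=0.87072 <1
  x=-7.310: |R|=0.86290 <1
  x=-10.388: |R|=1.01505 >1
  x=-10.320: |R|=1.01248 >1
  x=-10.061: |R|=1.00243 >1
Interval (-10.0000, 0).

(-10.0000, 0).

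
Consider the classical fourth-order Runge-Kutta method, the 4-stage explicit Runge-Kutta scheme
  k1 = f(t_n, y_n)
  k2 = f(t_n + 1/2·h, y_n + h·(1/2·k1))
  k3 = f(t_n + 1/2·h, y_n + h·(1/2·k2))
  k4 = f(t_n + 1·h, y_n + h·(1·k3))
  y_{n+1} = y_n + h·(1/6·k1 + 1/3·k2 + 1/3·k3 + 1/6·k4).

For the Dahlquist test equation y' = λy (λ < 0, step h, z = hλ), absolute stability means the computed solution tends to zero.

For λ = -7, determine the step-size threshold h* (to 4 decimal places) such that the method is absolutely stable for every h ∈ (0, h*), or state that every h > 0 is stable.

Test eqn y'=λy, z=hλ:
  order 4, 4-stage ⇒ R(z)=1+z+z^2/2+z^3/6+z^4/24
  (e.g. R(-1.76)=0.27997, |R|=0.27997)

Boundary: |R(x)|=1, x<0.
x=-1.76: |R|=0.2800
|R(-2.37)|=0.5343 |R(-2.18)|=0.4105 |R(-1.65)|=0.2714
Bisect:
  x_lo=-3.0866 |R|=1.5577  x_hi=-0.3462 |R|=0.7074
  mid=-1.71638 |R|=0.27548 →hi
  mid=-2.40147 |R|=0.55961 →hi
  mid=-2.74401 |R|=0.93952 →hi
  mid=-2.91528 |R|=1.21433 →lo
  mid=-2.82964 |R|=1.06895 →lo
  mid=-2.78683 |R|=1.00231 →lo
  mid=-2.76542 |R|=0.97044 →hi
  mid=-2.77612 |R|=0.98626 →hi
  mid=-2.78147 |R|=0.99426 →hi
  mid=-2.78415 |R|=0.99828 →hi
  ...
  [-2.78532,-2.78515] ⇒ x*=-2.7853
So |R|<1 on (-2.7853, 0).

(-2.7853,0); λ=-7 ⇒ h* = 0.3979.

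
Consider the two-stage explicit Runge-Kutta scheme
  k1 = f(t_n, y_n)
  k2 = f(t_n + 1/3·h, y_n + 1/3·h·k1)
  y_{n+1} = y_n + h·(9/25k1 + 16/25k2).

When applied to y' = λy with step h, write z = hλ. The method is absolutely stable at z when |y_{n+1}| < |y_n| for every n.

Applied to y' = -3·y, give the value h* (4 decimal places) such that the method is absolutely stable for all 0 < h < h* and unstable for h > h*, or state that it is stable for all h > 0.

(-4.6875,0); λ=-3 ⇒ h* = (75/16)/3 = 1.5625.

Test eqn y'=λy, z=hλ:
  k1=λy_n ⇒ h·k1=z·y_n;  k2=λ(1+1/3z)y_n ⇒ h·k2=z(1+1/3z)y_n
  y_{n+1}/y_n = 1 + 9/25z + 16/25z(1+1/3z) = 1 + z + 16/75z²
  ⇒ R(z) = 1 + z + 16/75z².

Need |R(x)|<1, x<0.
x=-0.55: |R|=0.5145
R=1: x+16/75x²=0 ⇒ x=−75/16=-4.6875; min R=1−1/(4·16/75)=-0.1719>−1
Confirm numerically:
  x=-3.218: |R|=0.00882 <1
  x=-3.027: |R|=0.07228 <1
  x=-2.469: |R|=0.16853 <1
  x=-2.273: |R|=0.17081 <1
  x=-4.805: |R|=1.12045 >1
  x=-4.802: |R|=1.11730 >1
  x=-4.721: |R|=1.03374 >1
So |R|<1 on (-4.6875, 0).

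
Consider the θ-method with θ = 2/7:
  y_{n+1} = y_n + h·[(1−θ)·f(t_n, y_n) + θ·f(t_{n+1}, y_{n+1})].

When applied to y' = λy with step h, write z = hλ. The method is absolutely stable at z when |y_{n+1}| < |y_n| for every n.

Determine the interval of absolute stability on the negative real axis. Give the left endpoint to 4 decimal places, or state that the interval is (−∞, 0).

z∈(-4.6667,0).

With y'=λy (z=hλ):
  y_{n+1} = y_n + z·[5/7·y_n + 2/7·y_{n+1}] ⇒ (1 − 2/7z)y_{n+1} = (1 + 5/7z)y_n
  Hence R(z) = (1 + 5/7z)/(1 − 2/7z).

Find x<0 with |R(x)|<1.
x=-1.26: |R|=0.0735
R=−1: 1+5/7x = −1+2/7x ⇒ -3/7x=2 ⇒ x=2/(-3/7)=-4.6667
Confirm numerically:
  x=-3.654: |R|=0.78767 <1
  x=-3.085: |R|=0.63971 <1
  x=-2.004: |R|=0.27435 <1
  x=-5.149: |R|=1.08365 >1
  x=-4.759: |R|=1.01677 >1
Interval (-4.6667, 0).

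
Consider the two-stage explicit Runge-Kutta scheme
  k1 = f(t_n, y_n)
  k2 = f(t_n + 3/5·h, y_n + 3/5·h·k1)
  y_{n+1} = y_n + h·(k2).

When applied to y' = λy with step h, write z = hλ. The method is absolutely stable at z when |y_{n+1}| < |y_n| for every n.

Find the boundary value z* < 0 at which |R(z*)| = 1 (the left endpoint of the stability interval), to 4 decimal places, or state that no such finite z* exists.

left endpoint -1.6667.

On y'=λy, z=hλ:
  k1=λy_n ⇒ h·k1=z·y_n;  k2=λ(1+3/5z)y_n ⇒ h·k2=z(1+3/5z)y_n
  y_{n+1}/y_n = 1 + z(1+3/5z) = 1 + z + 3/5z²
  so R(z) = 1 + z + 3/5z².

Boundary: |R(x)|=1, x<0.
x=-0.8: |R|=0.5840
R=1: x+3/5x²=0 ⇒ x=−5/3=-1.6667; min R=1−1/(4·3/5)=0.5833>−1
Confirm numerically:
  x=-1.547: |R|=0.88893 <1
  x=-1.201: |R|=0.66444 <1
  x=-0.865: |R|=0.58394 <1
  x=-1.999: |R|=1.39860 >1
  x=-1.886: |R|=1.24820 >1
Stable set (-1.6667, 0).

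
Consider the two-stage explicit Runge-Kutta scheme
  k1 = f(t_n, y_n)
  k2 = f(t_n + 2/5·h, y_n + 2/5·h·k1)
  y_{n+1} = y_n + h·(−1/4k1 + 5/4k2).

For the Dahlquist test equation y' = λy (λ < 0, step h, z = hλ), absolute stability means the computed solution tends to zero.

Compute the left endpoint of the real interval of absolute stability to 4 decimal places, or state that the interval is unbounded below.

z* = -2.0000.

Test eqn y'=λy, z=hλ:
  k1=λy_n ⇒ h·k1=z·y_n;  k2=λ(1+2/5z)y_n ⇒ h·k2=z(1+2/5z)y_n
  y_{n+1}/y_n = 1 − 1/4z + 5/4z(1+2/5z) = 1 + z + 1/2z²
  R(z) = 1 + z + 1/2z².

Need |R(x)|<1, x<0.
x=-0.39: |R|=0.6861
R=1: x+1/2x²=0 ⇒ x=−2=-2.0000; min R=1−1/(4·1/2)=0.5000>−1
Confirm numerically:
  x=-1.812: |R|=0.82967 <1
  x=-1.584: |R|=0.67053 <1
  x=-1.099: |R|=0.50490 <1
  x=-0.855: |R|=0.51051 <1
  x=-2.572: |R|=1.73559 >1
  x=-2.073: |R|=1.07566 >1
Interval (-2.0000, 0).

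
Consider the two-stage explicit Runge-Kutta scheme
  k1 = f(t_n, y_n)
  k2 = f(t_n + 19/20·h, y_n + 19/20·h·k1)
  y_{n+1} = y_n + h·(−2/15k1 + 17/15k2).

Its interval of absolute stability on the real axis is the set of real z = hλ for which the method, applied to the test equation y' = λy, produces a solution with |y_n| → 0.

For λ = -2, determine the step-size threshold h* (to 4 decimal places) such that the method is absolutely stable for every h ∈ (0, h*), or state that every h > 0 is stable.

(-0.9288,0); λ=-2 ⇒ h* = (300/323)/2 = 0.4644.

On y'=λy, z=hλ:
  k1=λy_n ⇒ h·k1=z·y_n;  k2=λ(1+19/20z)y_n ⇒ h·k2=z(1+19/20z)y_n
  y_{n+1}/y_n = 1 − 2/15z + 17/15z(1+19/20z) = 1 + z + 323/300z²
  Hence R(z) = 1 + z + 323/300z².

Solve |R(x)|<1 on ℝ⁻.
x=-1.41: |R|=1.7305
R=1: x+323/300x²=0 ⇒ x=−300/323=-0.9288; min R=1−1/(4·323/300)=0.7678>−1
Confirm numerically:
  x=-0.894: |R|=0.96651 <1
  x=-0.576: |R|=0.78121 <1
  x=-0.428: |R|=0.76923 <1
  x=-1.061: |R|=1.15103 >1
  x=-0.982: |R|=1.05626 >1
Interval (-0.9288, 0).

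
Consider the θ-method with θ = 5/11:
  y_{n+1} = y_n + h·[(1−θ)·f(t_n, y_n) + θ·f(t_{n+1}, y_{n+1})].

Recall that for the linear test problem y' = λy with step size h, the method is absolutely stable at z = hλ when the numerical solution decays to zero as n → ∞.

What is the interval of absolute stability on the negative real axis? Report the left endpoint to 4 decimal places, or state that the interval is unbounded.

(-22.0000, 0).

Set f=λy, z=hλ:
  y_{n+1} = y_n + z·[6/11·y_n + 5/11·y_{n+1}] ⇒ (1 − 5/11z)y_{n+1} = (1 + 6/11z)y_n
  ⇒ R(z) = (1 + 6/11z)/(1 − 5/11z).

Boundary: |R(x)|=1, x<0.
x=-1.36: |R|=0.1596
R=−1: 1+6/11x = −1+5/11x ⇒ -1/11x=2 ⇒ x=2/(-1/11)=-22.0000
Confirm numerically:
  x=-20.406: |R|=0.98590 <1
  x=-18.945: |R|=0.97110 <1
  x=-12.757: |R|=0.87641 <1
  x=-8.864: |R|=0.76255 <1
  x=-22.344: |R|=1.00280 >1
  x=-22.232: |R|=1.00190 >1
Interval (-22.0000, 0).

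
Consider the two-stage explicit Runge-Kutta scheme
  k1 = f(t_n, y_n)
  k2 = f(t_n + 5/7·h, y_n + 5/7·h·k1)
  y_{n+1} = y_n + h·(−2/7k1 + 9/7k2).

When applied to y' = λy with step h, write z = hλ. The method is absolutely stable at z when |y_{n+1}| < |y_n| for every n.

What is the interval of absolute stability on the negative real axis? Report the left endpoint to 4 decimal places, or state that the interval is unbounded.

z∈(-1.0889,0).

With y'=λy (z=hλ):
  k1=λy_n ⇒ h·k1=z·y_n;  k2=λ(1+5/7z)y_n ⇒ h·k2=z(1+5/7z)y_n
  y_{n+1}/y_n = 1 − 2/7z + 9/7z(1+5/7z) = 1 + z + 45/49z²
  Hence R(z) = 1 + z + 45/49z².

Need |R(x)|<1, x<0.
x=-0.62: |R|=0.7330
R=1: x+45/49x²=0 ⇒ x=−49/45=-1.0889; min R=1−1/(4·45/49)=0.7278>−1
Confirm numerically:
  x=-0.956: |R|=0.88333 <1
  x=-0.839: |R|=0.80746 <1
  x=-0.602: |R|=0.73082 <1
  x=-1.524: |R|=1.60898 >1
  x=-1.395: |R|=1.39217 >1
  x=-1.211: |R|=1.13581 >1
So |R|<1 on (-1.0889, 0).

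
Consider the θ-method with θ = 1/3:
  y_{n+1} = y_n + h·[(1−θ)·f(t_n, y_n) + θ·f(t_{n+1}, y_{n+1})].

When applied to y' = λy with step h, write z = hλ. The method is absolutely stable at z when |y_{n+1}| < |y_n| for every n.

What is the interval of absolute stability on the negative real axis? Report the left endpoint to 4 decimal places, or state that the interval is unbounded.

z∈(-6.0000,0).

Set f=λy, z=hλ:
  y_{n+1} = y_n + z·[2/3·y_n + 1/3·y_{n+1}] ⇒ (1 − 1/3z)y_{n+1} = (1 + 2/3z)y_n
  Hence R(z) = (1 + 2/3z)/(1 − 1/3z).

Need |R(x)|<1, x<0.
x=-0.75: |R|=0.4000
R=−1: 1+2/3x = −1+1/3x ⇒ -1/3x=2 ⇒ x=2/(-1/3)=-6.0000
Confirm numerically:
  x=-4.942: |R|=0.86678 <1
  x=-4.622: |R|=0.81921 <1
  x=-3.866: |R|=0.68919 <1
  x=-3.054: |R|=0.51338 <1
  x=-6.585: |R|=1.06103 >1
  x=-6.098: |R|=1.01077 >1
Stable set (-6.0000, 0).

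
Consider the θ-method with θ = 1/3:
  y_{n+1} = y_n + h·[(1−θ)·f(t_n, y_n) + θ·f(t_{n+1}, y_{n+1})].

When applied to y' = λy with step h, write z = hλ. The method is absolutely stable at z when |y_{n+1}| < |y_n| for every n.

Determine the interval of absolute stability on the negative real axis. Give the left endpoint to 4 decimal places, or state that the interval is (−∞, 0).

Test eqn y'=λy, z=hλ:
  y_{n+1} = y_n + z·[2/3·y_n + 1/3·y_{n+1}] ⇒ (1 − 1/3z)y_{n+1} = (1 + 2/3z)y_n
  R(z) = (1 + 2/3z)/(1 − 1/3z).

Need |R(x)|<1, x<0.
x=-0.37: |R|=0.6706
R=−1: 1+2/3x = −1+1/3x ⇒ -1/3x=2 ⇒ x=2/(-1/3)=-6.0000
Confirm numerically:
  x=-5.959: |R|=0.99542 <1
  x=-4.937: |R|=0.86607 <1
  x=-4.786: |R|=0.84408 <1
  x=-6.391: |R|=1.04164 >1
  x=-6.053: |R|=1.00585 >1
  x=-6.035: |R|=1.00387 >1
Stable set (-6.0000, 0).

z∈(-6.0000,0).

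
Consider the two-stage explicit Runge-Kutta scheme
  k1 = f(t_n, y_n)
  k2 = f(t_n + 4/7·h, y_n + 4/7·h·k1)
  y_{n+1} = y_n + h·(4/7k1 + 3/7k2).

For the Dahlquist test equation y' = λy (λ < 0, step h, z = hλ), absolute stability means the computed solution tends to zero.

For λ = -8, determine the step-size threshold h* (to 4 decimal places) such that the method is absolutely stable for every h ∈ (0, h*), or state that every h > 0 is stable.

With y'=λy (z=hλ):
  k1=λy_n ⇒ h·k1=z·y_n;  k2=λ(1+4/7z)y_n ⇒ h·k2=z(1+4/7z)y_n
  y_{n+1}/y_n = 1 + 4/7z + 3/7z(1+4/7z) = 1 + z + 12/49z²
  R(z) = 1 + z + 12/49z².

Need |R(x)|<1, x<0.
x=-0.52: |R|=0.5462
R=1: x+12/49x²=0 ⇒ x=−49/12=-4.0833; min R=1−1/(4·12/49)=-0.0208>−1
Confirm numerically:
  x=-3.002: |R|=0.20502 <1
  x=-2.603: |R|=0.05633 <1
  x=-2.018: |R|=0.02070 <1
  x=-4.348: |R|=1.28182 >1
  x=-4.216: |R|=1.13698 >1
  x=-4.201: |R|=1.12106 >1
Interval (-4.0833, 0).

(-4.0833,0); λ=-8 ⇒ h* = (49/12)/8 = 0.5104.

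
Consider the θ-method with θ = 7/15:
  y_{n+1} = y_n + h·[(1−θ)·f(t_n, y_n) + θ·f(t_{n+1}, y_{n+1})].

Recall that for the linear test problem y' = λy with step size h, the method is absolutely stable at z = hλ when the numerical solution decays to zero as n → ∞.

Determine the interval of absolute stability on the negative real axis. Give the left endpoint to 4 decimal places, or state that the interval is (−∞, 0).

(-30.0000, 0).

With y'=λy (z=hλ):
  y_{n+1} = y_n + z·[8/15·y_n + 7/15·y_{n+1}] ⇒ (1 − 7/15z)y_{n+1} = (1 + 8/15z)y_n
  so R(z) = (1 + 8/15z)/(1 − 7/15z).

Find x<0 with |R(x)|<1.
x=-0.83: |R|=0.4017
R=−1: 1+8/15x = −1+7/15x ⇒ -1/15x=2 ⇒ x=2/(-1/15)=-30.0000
Confirm numerically:
  x=-29.265: |R|=0.99666 <1
  x=-26.815: |R|=0.98429 <1
  x=-23.440: |R|=0.96337 <1
  x=-14.188: |R|=0.86168 <1
  x=-30.337: |R|=1.00148 >1
  x=-30.134: |R|=1.00059 >1
  x=-30.026: |R|=1.00012 >1
So |R|<1 on (-30.0000, 0).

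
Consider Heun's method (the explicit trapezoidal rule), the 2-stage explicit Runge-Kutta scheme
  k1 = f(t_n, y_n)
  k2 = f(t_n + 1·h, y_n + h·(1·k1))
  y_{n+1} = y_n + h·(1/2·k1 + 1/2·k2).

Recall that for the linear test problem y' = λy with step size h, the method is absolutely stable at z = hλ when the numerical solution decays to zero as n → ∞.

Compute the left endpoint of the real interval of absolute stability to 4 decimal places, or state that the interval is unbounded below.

z* = -2.0000.

Set f=λy, z=hλ:
  order 2, 2-stage ⇒ R(z)=1+z+z^2/2
  (e.g. R(-1.68)=0.73120, |R|=0.73120)

Boundary: |R(x)|=1, x<0.
x=-1.68: |R|=0.7312
|R(-2.09)|=1.0940 |R(-1.56)|=0.6568 |R(-0.57)|=0.5924
Bisect:
  x_lo=-2.3086 |R|=1.3562  x_hi=-0.0932 |R|=0.9112
  mid=-1.20087 |R|=0.52017 →hi
  mid=-1.75471 |R|=0.78479 →hi
  mid=-2.03163 |R|=1.03213 →lo
  mid=-1.89317 |R|=0.89888 →hi
  mid=-1.96240 |R|=0.96311 →hi
  mid=-1.99702 |R|=0.99702 →hi
  mid=-2.01432 |R|=1.01443 →lo
  mid=-2.00567 |R|=1.00569 →lo
  mid=-2.00134 |R|=1.00134 →lo
  ...
  [-2.00013,-1.99999] ⇒ x*=-2.0000
Stable set (-2.0000, 0).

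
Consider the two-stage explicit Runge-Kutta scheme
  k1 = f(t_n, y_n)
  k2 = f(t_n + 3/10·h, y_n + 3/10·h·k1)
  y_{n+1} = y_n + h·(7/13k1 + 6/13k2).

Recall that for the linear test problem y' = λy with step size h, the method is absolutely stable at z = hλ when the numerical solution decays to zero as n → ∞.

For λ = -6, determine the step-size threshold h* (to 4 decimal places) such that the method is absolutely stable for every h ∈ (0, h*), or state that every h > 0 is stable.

With y'=λy (z=hλ):
  k1=λy_n ⇒ h·k1=z·y_n;  k2=λ(1+3/10z)y_n ⇒ h·k2=z(1+3/10z)y_n
  y_{n+1}/y_n = 1 + 7/13z + 6/13z(1+3/10z) = 1 + z + 9/65z²
  R(z) = 1 + z + 9/65z².

Boundary: |R(x)|=1, x<0.
x=-0.94: |R|=0.1823
R=1: x+9/65x²=0 ⇒ x=−65/9=-7.2222; min R=1−1/(4·9/65)=-0.8056>−1
Confirm numerically:
  x=-3.737: |R|=0.80336 <1
  x=-3.540: |R|=0.80486 <1
  x=-3.377: |R|=0.79797 <1
  x=-7.742: |R|=1.55719 >1
  x=-7.573: |R|=1.36781 >1
  x=-7.253: |R|=1.03091 >1
So |R|<1 on (-7.2222, 0).

(-7.2222,0); λ=-6 ⇒ h* = (65/9)/6 = 1.2037.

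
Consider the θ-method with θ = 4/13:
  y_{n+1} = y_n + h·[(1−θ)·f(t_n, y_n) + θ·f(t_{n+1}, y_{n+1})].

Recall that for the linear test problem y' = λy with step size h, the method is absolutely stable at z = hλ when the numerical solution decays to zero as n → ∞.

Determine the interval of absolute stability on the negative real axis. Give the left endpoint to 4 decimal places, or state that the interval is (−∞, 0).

z∈(-5.2000,0).

With y'=λy (z=hλ):
  y_{n+1} = y_n + z·[9/13·y_n + 4/13·y_{n+1}] ⇒ (1 − 4/13z)y_{n+1} = (1 + 9/13z)y_n
  ⇒ R(z) = (1 + 9/13z)/(1 − 4/13z).

Solve |R(x)|<1 on ℝ⁻.
x=-1.39: |R|=0.0264
R=−1: 1+9/13x = −1+4/13x ⇒ -5/13x=2 ⇒ x=2/(-5/13)=-5.2000
Confirm numerically:
  x=-4.779: |R|=0.93446 <1
  x=-4.572: |R|=0.89964 <1
  x=-3.776: |R|=0.74666 <1
  x=-5.363: |R|=1.02366 >1
  x=-5.330: |R|=1.01894 >1
  x=-5.315: |R|=1.01678 >1
So |R|<1 on (-5.2000, 0).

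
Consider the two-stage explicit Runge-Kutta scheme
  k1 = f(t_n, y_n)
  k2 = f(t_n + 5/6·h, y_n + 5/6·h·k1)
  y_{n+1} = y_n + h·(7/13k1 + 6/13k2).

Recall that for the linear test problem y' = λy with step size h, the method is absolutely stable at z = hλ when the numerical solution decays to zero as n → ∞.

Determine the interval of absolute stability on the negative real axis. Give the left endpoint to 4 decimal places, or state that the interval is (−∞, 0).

On y'=λy, z=hλ:
  k1=λy_n ⇒ h·k1=z·y_n;  k2=λ(1+5/6z)y_n ⇒ h·k2=z(1+5/6z)y_n
  y_{n+1}/y_n = 1 + 7/13z + 6/13z(1+5/6z) = 1 + z + 5/13z²
  Hence R(z) = 1 + z + 5/13z².

Need |R(x)|<1, x<0.
x=-1.12: |R|=0.3625
R=1: x+5/13x²=0 ⇒ x=−13/5=-2.6000; min R=1−1/(4·5/13)=0.3500>−1
Confirm numerically:
  x=-2.568: |R|=0.96839 <1
  x=-2.376: |R|=0.79530 <1
  x=-2.206: |R|=0.66571 <1
  x=-2.053: |R|=0.56808 <1
  x=-3.077: |R|=1.56451 >1
  x=-2.646: |R|=1.04681 >1
  x=-2.644: |R|=1.04474 >1
Stable set (-2.6000, 0).

z∈(-2.6000,0).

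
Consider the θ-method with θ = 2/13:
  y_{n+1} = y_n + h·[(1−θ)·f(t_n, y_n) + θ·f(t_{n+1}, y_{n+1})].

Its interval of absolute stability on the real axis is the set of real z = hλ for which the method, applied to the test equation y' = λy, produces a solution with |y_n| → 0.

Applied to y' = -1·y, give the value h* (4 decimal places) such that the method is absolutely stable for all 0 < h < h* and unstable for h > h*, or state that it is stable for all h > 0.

(-2.8889,0); λ=-1 ⇒ h* = (26/9)/1 = 2.8889.

Test eqn y'=λy, z=hλ:
  y_{n+1} = y_n + z·[11/13·y_n + 2/13·y_{n+1}] ⇒ (1 − 2/13z)y_{n+1} = (1 + 11/13z)y_n
  so R(z) = (1 + 11/13z)/(1 − 2/13z).

Solve |R(x)|<1 on ℝ⁻.
x=-0.75: |R|=0.3276
R=−1: 1+11/13x = −1+2/13x ⇒ -9/13x=2 ⇒ x=2/(-9/13)=-2.8889
Confirm numerically:
  x=-2.649: |R|=0.88201 <1
  x=-1.657: |R|=0.32040 <1
  x=-1.551: |R|=0.25220 <1
  x=-3.412: |R|=1.23749 >1
  x=-3.341: |R|=1.20674 >1
Interval (-2.8889, 0).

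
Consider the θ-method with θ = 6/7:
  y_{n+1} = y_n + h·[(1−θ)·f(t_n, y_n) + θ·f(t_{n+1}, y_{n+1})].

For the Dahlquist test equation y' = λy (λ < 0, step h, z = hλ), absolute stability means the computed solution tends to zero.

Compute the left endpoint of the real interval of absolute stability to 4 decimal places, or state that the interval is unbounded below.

unbounded; (−∞, 0).

With y'=λy (z=hλ):
  y_{n+1} = y_n + z·[1/7·y_n + 6/7·y_{n+1}] ⇒ (1 − 6/7z)y_{n+1} = (1 + 1/7z)y_n
  ⇒ R(z) = (1 + 1/7z)/(1 − 6/7z).

Find x<0 with |R(x)|<1.
x=-0.86: |R|=0.5049
x=-2: |R|=0.2632
x=-10: |R|=0.0448
x=-100: |R|=0.1532
θ=6/7≥1/2 ⇒ |1+1/7x|<|1−6/7x| ∀x<0 ⇒ unbounded interval.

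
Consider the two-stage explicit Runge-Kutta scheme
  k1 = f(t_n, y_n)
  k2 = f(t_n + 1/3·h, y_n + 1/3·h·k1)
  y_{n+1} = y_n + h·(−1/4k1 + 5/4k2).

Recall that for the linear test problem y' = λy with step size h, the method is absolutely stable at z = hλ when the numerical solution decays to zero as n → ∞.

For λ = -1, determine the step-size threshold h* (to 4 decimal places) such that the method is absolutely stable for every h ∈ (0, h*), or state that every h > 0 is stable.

With y'=λy (z=hλ):
  k1=λy_n ⇒ h·k1=z·y_n;  k2=λ(1+1/3z)y_n ⇒ h·k2=z(1+1/3z)y_n
  y_{n+1}/y_n = 1 − 1/4z + 5/4z(1+1/3z) = 1 + z + 5/12z²
  ⇒ R(z) = 1 + z + 5/12z².

Need |R(x)|<1, x<0.
x=-1.13: |R|=0.4020
R=1: x+5/12x²=0 ⇒ x=−12/5=-2.4000; min R=1−1/(4·5/12)=0.4000>−1
Confirm numerically:
  x=-1.639: |R|=0.48030 <1
  x=-1.332: |R|=0.40726 <1
  x=-1.132: |R|=0.40193 <1
  x=-1.086: |R|=0.40542 <1
  x=-2.990: |R|=1.73504 >1
  x=-2.437: |R|=1.03757 >1
  x=-2.431: |R|=1.03140 >1
Interval (-2.4000, 0).

(-2.4000,0); λ=-1 ⇒ h* = (12/5)/1 = 2.4000.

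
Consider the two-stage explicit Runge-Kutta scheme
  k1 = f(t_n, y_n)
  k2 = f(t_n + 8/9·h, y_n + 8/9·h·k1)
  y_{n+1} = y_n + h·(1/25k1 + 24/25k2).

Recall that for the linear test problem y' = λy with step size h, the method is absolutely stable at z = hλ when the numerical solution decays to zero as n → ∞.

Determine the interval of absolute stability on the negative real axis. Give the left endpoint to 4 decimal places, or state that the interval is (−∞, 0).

z∈(-1.1719,0).

Set f=λy, z=hλ:
  k1=λy_n ⇒ h·k1=z·y_n;  k2=λ(1+8/9z)y_n ⇒ h·k2=z(1+8/9z)y_n
  y_{n+1}/y_n = 1 + 1/25z + 24/25z(1+8/9z) = 1 + z + 64/75z²
  R(z) = 1 + z + 64/75z².

Need |R(x)|<1, x<0.
x=-0.77: |R|=0.7359
R=1: x+64/75x²=0 ⇒ x=−75/64=-1.1719; min R=1−1/(4·64/75)=0.7070>−1
Confirm numerically:
  x=-1.073: |R|=0.90947 <1
  x=-0.660: |R|=0.71171 <1
  x=-0.628: |R|=0.70854 <1
  x=-1.606: |R|=1.59495 >1
  x=-1.473: |R|=1.37850 >1
  x=-1.366: |R|=1.22628 >1
So |R|<1 on (-1.1719, 0).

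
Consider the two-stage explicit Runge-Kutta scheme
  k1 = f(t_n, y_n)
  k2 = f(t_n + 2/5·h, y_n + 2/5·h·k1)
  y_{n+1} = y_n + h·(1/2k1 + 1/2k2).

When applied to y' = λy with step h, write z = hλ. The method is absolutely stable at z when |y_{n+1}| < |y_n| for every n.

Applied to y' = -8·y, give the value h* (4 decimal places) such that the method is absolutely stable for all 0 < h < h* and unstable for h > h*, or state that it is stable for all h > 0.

On y'=λy, z=hλ:
  k1=λy_n ⇒ h·k1=z·y_n;  k2=λ(1+2/5z)y_n ⇒ h·k2=z(1+2/5z)y_n
  y_{n+1}/y_n = 1 + 1/2z + 1/2z(1+2/5z) = 1 + z + 1/5z²
  Hence R(z) = 1 + z + 1/5z².

Find x<0 with |R(x)|<1.
x=-1.44: |R|=0.0253
R=1: x+1/5x²=0 ⇒ x=−5=-5.0000; min R=1−1/(4·1/5)=-0.2500>−1
Confirm numerically:
  x=-4.743: |R|=0.75621 <1
  x=-4.603: |R|=0.63452 <1
  x=-2.343: |R|=0.24507 <1
  x=-5.305: |R|=1.32360 >1
  x=-5.198: |R|=1.20584 >1
  x=-5.193: |R|=1.20045 >1
Interval (-5.0000, 0).

(-5.0000,0); λ=-8 ⇒ h* = (5)/8 = 0.6250.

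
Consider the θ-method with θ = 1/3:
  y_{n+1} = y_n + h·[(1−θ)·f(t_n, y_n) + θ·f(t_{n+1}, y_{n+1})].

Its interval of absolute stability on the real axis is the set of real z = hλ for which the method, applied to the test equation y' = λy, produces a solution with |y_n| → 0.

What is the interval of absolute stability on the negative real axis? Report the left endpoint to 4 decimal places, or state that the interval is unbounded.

(-6.0000, 0).

On y'=λy, z=hλ:
  y_{n+1} = y_n + z·[2/3·y_n + 1/3·y_{n+1}] ⇒ (1 − 1/3z)y_{n+1} = (1 + 2/3z)y_n
  ⇒ R(z) = (1 + 2/3z)/(1 − 1/3z).

Find x<0 with |R(x)|<1.
x=-1.21: |R|=0.1378
R=−1: 1+2/3x = −1+1/3x ⇒ -1/3x=2 ⇒ x=2/(-1/3)=-6.0000
Confirm numerically:
  x=-5.679: |R|=0.96301 <1
  x=-3.855: |R|=0.68709 <1
  x=-3.798: |R|=0.67608 <1
  x=-2.558: |R|=0.38071 <1
  x=-6.290: |R|=1.03122 >1
  x=-6.110: |R|=1.01207 >1
  x=-6.047: |R|=1.00520 >1
So |R|<1 on (-6.0000, 0).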